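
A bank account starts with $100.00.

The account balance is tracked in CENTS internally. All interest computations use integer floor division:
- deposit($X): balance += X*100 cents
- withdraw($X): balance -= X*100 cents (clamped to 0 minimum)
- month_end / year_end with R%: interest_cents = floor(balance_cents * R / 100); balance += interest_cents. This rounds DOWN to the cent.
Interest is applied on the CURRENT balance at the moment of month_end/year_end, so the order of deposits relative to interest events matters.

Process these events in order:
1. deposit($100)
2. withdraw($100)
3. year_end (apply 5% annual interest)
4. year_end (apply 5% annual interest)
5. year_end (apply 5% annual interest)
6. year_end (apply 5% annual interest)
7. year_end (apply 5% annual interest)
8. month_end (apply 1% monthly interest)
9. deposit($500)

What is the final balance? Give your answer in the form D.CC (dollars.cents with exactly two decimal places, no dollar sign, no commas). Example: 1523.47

Answer: 628.88

Derivation:
After 1 (deposit($100)): balance=$200.00 total_interest=$0.00
After 2 (withdraw($100)): balance=$100.00 total_interest=$0.00
After 3 (year_end (apply 5% annual interest)): balance=$105.00 total_interest=$5.00
After 4 (year_end (apply 5% annual interest)): balance=$110.25 total_interest=$10.25
After 5 (year_end (apply 5% annual interest)): balance=$115.76 total_interest=$15.76
After 6 (year_end (apply 5% annual interest)): balance=$121.54 total_interest=$21.54
After 7 (year_end (apply 5% annual interest)): balance=$127.61 total_interest=$27.61
After 8 (month_end (apply 1% monthly interest)): balance=$128.88 total_interest=$28.88
After 9 (deposit($500)): balance=$628.88 total_interest=$28.88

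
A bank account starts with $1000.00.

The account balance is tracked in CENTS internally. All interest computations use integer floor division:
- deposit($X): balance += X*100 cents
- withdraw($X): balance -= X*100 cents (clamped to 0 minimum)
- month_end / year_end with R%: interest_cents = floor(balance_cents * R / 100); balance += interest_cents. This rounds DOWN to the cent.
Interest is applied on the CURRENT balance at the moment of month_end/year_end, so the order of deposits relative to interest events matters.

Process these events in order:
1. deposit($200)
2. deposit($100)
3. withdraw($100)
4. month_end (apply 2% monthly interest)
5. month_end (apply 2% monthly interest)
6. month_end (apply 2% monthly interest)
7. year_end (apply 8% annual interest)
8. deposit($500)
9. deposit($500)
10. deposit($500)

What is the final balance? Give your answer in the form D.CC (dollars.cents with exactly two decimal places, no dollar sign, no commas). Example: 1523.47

Answer: 2875.31

Derivation:
After 1 (deposit($200)): balance=$1200.00 total_interest=$0.00
After 2 (deposit($100)): balance=$1300.00 total_interest=$0.00
After 3 (withdraw($100)): balance=$1200.00 total_interest=$0.00
After 4 (month_end (apply 2% monthly interest)): balance=$1224.00 total_interest=$24.00
After 5 (month_end (apply 2% monthly interest)): balance=$1248.48 total_interest=$48.48
After 6 (month_end (apply 2% monthly interest)): balance=$1273.44 total_interest=$73.44
After 7 (year_end (apply 8% annual interest)): balance=$1375.31 total_interest=$175.31
After 8 (deposit($500)): balance=$1875.31 total_interest=$175.31
After 9 (deposit($500)): balance=$2375.31 total_interest=$175.31
After 10 (deposit($500)): balance=$2875.31 total_interest=$175.31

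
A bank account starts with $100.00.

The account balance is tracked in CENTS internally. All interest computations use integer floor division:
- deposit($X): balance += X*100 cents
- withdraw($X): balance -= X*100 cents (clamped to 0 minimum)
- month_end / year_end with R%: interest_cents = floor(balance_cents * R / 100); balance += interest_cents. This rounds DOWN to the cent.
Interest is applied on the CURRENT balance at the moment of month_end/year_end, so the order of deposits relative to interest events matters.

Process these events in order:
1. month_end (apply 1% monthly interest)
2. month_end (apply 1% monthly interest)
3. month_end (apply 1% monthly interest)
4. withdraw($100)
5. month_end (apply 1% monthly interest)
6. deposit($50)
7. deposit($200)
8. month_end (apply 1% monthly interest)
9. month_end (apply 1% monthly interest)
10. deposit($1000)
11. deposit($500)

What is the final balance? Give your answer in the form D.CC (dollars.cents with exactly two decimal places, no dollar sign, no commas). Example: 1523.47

Answer: 1758.14

Derivation:
After 1 (month_end (apply 1% monthly interest)): balance=$101.00 total_interest=$1.00
After 2 (month_end (apply 1% monthly interest)): balance=$102.01 total_interest=$2.01
After 3 (month_end (apply 1% monthly interest)): balance=$103.03 total_interest=$3.03
After 4 (withdraw($100)): balance=$3.03 total_interest=$3.03
After 5 (month_end (apply 1% monthly interest)): balance=$3.06 total_interest=$3.06
After 6 (deposit($50)): balance=$53.06 total_interest=$3.06
After 7 (deposit($200)): balance=$253.06 total_interest=$3.06
After 8 (month_end (apply 1% monthly interest)): balance=$255.59 total_interest=$5.59
After 9 (month_end (apply 1% monthly interest)): balance=$258.14 total_interest=$8.14
After 10 (deposit($1000)): balance=$1258.14 total_interest=$8.14
After 11 (deposit($500)): balance=$1758.14 total_interest=$8.14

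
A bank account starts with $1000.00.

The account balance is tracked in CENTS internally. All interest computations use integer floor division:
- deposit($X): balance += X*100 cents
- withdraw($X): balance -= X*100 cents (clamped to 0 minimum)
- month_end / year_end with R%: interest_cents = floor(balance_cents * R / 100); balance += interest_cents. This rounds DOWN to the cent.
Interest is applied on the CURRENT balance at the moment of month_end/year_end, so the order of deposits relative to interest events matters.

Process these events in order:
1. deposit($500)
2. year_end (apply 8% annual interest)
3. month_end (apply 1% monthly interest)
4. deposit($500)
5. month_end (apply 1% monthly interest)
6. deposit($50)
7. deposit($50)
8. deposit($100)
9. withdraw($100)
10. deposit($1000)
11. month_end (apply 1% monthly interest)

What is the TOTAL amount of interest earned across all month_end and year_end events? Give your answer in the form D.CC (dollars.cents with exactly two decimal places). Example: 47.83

Answer: 190.13

Derivation:
After 1 (deposit($500)): balance=$1500.00 total_interest=$0.00
After 2 (year_end (apply 8% annual interest)): balance=$1620.00 total_interest=$120.00
After 3 (month_end (apply 1% monthly interest)): balance=$1636.20 total_interest=$136.20
After 4 (deposit($500)): balance=$2136.20 total_interest=$136.20
After 5 (month_end (apply 1% monthly interest)): balance=$2157.56 total_interest=$157.56
After 6 (deposit($50)): balance=$2207.56 total_interest=$157.56
After 7 (deposit($50)): balance=$2257.56 total_interest=$157.56
After 8 (deposit($100)): balance=$2357.56 total_interest=$157.56
After 9 (withdraw($100)): balance=$2257.56 total_interest=$157.56
After 10 (deposit($1000)): balance=$3257.56 total_interest=$157.56
After 11 (month_end (apply 1% monthly interest)): balance=$3290.13 total_interest=$190.13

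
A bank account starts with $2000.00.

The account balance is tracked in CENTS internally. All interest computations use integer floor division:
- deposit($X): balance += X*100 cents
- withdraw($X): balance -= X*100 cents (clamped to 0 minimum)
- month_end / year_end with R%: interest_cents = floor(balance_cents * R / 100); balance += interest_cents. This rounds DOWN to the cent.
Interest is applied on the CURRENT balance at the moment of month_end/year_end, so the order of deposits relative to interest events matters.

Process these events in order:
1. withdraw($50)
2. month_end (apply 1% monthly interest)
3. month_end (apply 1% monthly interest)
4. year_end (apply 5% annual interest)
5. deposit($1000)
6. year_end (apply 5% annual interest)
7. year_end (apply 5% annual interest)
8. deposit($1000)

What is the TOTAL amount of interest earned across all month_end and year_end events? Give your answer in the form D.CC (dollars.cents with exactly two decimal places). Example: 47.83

After 1 (withdraw($50)): balance=$1950.00 total_interest=$0.00
After 2 (month_end (apply 1% monthly interest)): balance=$1969.50 total_interest=$19.50
After 3 (month_end (apply 1% monthly interest)): balance=$1989.19 total_interest=$39.19
After 4 (year_end (apply 5% annual interest)): balance=$2088.64 total_interest=$138.64
After 5 (deposit($1000)): balance=$3088.64 total_interest=$138.64
After 6 (year_end (apply 5% annual interest)): balance=$3243.07 total_interest=$293.07
After 7 (year_end (apply 5% annual interest)): balance=$3405.22 total_interest=$455.22
After 8 (deposit($1000)): balance=$4405.22 total_interest=$455.22

Answer: 455.22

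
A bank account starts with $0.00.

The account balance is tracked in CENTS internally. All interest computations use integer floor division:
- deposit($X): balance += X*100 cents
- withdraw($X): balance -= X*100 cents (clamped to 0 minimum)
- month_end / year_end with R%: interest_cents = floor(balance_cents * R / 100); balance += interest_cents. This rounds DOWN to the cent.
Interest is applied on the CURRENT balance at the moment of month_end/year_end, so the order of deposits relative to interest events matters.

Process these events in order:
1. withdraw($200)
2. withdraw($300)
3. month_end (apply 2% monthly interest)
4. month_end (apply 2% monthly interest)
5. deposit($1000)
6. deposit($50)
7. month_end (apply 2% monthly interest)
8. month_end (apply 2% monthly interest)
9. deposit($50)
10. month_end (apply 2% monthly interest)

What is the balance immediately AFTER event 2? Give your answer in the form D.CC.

After 1 (withdraw($200)): balance=$0.00 total_interest=$0.00
After 2 (withdraw($300)): balance=$0.00 total_interest=$0.00

Answer: 0.00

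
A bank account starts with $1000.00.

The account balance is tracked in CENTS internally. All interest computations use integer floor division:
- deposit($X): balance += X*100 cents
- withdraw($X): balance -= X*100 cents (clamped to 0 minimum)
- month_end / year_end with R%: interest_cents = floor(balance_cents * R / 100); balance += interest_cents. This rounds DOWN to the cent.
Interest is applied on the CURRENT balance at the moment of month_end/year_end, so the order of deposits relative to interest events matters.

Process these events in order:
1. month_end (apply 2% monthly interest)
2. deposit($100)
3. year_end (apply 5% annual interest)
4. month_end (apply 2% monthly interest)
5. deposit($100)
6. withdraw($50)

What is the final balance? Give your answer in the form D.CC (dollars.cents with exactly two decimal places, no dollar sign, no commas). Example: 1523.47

After 1 (month_end (apply 2% monthly interest)): balance=$1020.00 total_interest=$20.00
After 2 (deposit($100)): balance=$1120.00 total_interest=$20.00
After 3 (year_end (apply 5% annual interest)): balance=$1176.00 total_interest=$76.00
After 4 (month_end (apply 2% monthly interest)): balance=$1199.52 total_interest=$99.52
After 5 (deposit($100)): balance=$1299.52 total_interest=$99.52
After 6 (withdraw($50)): balance=$1249.52 total_interest=$99.52

Answer: 1249.52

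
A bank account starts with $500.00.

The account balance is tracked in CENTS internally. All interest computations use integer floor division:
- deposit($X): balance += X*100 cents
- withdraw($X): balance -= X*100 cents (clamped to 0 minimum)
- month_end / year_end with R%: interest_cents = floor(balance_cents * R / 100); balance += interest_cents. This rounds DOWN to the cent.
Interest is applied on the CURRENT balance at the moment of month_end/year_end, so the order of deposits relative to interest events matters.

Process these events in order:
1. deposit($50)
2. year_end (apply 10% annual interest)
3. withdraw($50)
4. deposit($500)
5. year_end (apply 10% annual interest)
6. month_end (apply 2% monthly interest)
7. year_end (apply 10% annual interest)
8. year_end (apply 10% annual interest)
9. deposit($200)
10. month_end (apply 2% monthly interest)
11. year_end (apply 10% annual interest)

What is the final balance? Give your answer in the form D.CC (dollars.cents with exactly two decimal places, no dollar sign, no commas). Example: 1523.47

After 1 (deposit($50)): balance=$550.00 total_interest=$0.00
After 2 (year_end (apply 10% annual interest)): balance=$605.00 total_interest=$55.00
After 3 (withdraw($50)): balance=$555.00 total_interest=$55.00
After 4 (deposit($500)): balance=$1055.00 total_interest=$55.00
After 5 (year_end (apply 10% annual interest)): balance=$1160.50 total_interest=$160.50
After 6 (month_end (apply 2% monthly interest)): balance=$1183.71 total_interest=$183.71
After 7 (year_end (apply 10% annual interest)): balance=$1302.08 total_interest=$302.08
After 8 (year_end (apply 10% annual interest)): balance=$1432.28 total_interest=$432.28
After 9 (deposit($200)): balance=$1632.28 total_interest=$432.28
After 10 (month_end (apply 2% monthly interest)): balance=$1664.92 total_interest=$464.92
After 11 (year_end (apply 10% annual interest)): balance=$1831.41 total_interest=$631.41

Answer: 1831.41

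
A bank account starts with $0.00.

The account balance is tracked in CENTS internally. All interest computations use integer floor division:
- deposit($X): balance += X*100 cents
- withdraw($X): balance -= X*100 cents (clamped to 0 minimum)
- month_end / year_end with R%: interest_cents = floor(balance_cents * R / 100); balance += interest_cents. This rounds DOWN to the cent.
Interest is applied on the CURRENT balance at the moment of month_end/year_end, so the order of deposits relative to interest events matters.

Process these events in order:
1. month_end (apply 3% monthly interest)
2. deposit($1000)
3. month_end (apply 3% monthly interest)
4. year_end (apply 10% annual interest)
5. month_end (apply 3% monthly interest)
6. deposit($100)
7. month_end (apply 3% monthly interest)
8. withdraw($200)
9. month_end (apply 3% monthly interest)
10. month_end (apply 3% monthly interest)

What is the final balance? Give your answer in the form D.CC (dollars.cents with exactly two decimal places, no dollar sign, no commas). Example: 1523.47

Answer: 1172.27

Derivation:
After 1 (month_end (apply 3% monthly interest)): balance=$0.00 total_interest=$0.00
After 2 (deposit($1000)): balance=$1000.00 total_interest=$0.00
After 3 (month_end (apply 3% monthly interest)): balance=$1030.00 total_interest=$30.00
After 4 (year_end (apply 10% annual interest)): balance=$1133.00 total_interest=$133.00
After 5 (month_end (apply 3% monthly interest)): balance=$1166.99 total_interest=$166.99
After 6 (deposit($100)): balance=$1266.99 total_interest=$166.99
After 7 (month_end (apply 3% monthly interest)): balance=$1304.99 total_interest=$204.99
After 8 (withdraw($200)): balance=$1104.99 total_interest=$204.99
After 9 (month_end (apply 3% monthly interest)): balance=$1138.13 total_interest=$238.13
After 10 (month_end (apply 3% monthly interest)): balance=$1172.27 total_interest=$272.27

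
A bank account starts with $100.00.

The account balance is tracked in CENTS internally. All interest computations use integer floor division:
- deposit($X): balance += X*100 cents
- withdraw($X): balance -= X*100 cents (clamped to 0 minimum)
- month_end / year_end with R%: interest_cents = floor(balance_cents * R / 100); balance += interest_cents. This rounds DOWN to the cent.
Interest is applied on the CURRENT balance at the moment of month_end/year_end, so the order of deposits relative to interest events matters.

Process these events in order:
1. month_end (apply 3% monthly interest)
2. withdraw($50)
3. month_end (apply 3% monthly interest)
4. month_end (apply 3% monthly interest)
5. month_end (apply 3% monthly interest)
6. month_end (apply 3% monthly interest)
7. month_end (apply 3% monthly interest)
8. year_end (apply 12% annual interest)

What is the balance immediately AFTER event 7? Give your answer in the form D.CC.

After 1 (month_end (apply 3% monthly interest)): balance=$103.00 total_interest=$3.00
After 2 (withdraw($50)): balance=$53.00 total_interest=$3.00
After 3 (month_end (apply 3% monthly interest)): balance=$54.59 total_interest=$4.59
After 4 (month_end (apply 3% monthly interest)): balance=$56.22 total_interest=$6.22
After 5 (month_end (apply 3% monthly interest)): balance=$57.90 total_interest=$7.90
After 6 (month_end (apply 3% monthly interest)): balance=$59.63 total_interest=$9.63
After 7 (month_end (apply 3% monthly interest)): balance=$61.41 total_interest=$11.41

Answer: 61.41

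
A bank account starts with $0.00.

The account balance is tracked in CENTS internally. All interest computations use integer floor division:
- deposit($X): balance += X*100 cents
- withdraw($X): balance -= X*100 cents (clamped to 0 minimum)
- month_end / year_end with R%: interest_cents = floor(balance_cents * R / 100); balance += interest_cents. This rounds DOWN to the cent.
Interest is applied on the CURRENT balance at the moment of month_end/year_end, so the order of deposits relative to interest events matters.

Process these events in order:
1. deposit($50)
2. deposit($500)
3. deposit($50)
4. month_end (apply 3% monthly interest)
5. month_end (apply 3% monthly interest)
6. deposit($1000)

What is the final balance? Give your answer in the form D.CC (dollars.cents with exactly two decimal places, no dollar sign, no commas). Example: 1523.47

After 1 (deposit($50)): balance=$50.00 total_interest=$0.00
After 2 (deposit($500)): balance=$550.00 total_interest=$0.00
After 3 (deposit($50)): balance=$600.00 total_interest=$0.00
After 4 (month_end (apply 3% monthly interest)): balance=$618.00 total_interest=$18.00
After 5 (month_end (apply 3% monthly interest)): balance=$636.54 total_interest=$36.54
After 6 (deposit($1000)): balance=$1636.54 total_interest=$36.54

Answer: 1636.54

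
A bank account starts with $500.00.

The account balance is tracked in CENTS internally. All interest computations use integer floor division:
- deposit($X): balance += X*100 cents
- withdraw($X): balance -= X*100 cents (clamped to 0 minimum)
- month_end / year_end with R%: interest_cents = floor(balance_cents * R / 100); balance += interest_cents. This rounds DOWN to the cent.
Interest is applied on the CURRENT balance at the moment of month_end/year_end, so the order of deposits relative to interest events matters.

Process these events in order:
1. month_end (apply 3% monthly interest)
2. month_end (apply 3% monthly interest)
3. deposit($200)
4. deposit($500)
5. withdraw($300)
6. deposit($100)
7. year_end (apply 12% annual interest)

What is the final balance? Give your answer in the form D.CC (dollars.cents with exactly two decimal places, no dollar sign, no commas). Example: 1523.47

After 1 (month_end (apply 3% monthly interest)): balance=$515.00 total_interest=$15.00
After 2 (month_end (apply 3% monthly interest)): balance=$530.45 total_interest=$30.45
After 3 (deposit($200)): balance=$730.45 total_interest=$30.45
After 4 (deposit($500)): balance=$1230.45 total_interest=$30.45
After 5 (withdraw($300)): balance=$930.45 total_interest=$30.45
After 6 (deposit($100)): balance=$1030.45 total_interest=$30.45
After 7 (year_end (apply 12% annual interest)): balance=$1154.10 total_interest=$154.10

Answer: 1154.10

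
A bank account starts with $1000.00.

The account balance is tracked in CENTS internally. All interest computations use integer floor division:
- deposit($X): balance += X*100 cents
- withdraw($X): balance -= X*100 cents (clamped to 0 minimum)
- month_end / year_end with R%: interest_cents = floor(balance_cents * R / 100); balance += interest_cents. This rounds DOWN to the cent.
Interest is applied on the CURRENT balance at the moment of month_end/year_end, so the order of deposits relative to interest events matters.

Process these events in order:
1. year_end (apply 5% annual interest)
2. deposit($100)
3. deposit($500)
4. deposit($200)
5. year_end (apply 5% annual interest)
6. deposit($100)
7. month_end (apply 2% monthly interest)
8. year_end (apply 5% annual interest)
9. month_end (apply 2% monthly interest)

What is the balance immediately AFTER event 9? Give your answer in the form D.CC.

After 1 (year_end (apply 5% annual interest)): balance=$1050.00 total_interest=$50.00
After 2 (deposit($100)): balance=$1150.00 total_interest=$50.00
After 3 (deposit($500)): balance=$1650.00 total_interest=$50.00
After 4 (deposit($200)): balance=$1850.00 total_interest=$50.00
After 5 (year_end (apply 5% annual interest)): balance=$1942.50 total_interest=$142.50
After 6 (deposit($100)): balance=$2042.50 total_interest=$142.50
After 7 (month_end (apply 2% monthly interest)): balance=$2083.35 total_interest=$183.35
After 8 (year_end (apply 5% annual interest)): balance=$2187.51 total_interest=$287.51
After 9 (month_end (apply 2% monthly interest)): balance=$2231.26 total_interest=$331.26

Answer: 2231.26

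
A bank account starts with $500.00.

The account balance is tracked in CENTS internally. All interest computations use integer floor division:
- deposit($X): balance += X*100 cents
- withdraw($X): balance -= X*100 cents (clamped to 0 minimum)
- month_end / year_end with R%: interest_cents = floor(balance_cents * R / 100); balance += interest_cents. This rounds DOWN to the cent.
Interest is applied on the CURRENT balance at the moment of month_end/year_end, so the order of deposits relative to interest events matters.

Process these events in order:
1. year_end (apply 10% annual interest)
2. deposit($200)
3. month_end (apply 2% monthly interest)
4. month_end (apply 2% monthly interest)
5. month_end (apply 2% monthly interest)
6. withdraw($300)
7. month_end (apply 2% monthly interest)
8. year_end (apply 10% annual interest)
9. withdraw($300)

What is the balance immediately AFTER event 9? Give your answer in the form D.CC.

After 1 (year_end (apply 10% annual interest)): balance=$550.00 total_interest=$50.00
After 2 (deposit($200)): balance=$750.00 total_interest=$50.00
After 3 (month_end (apply 2% monthly interest)): balance=$765.00 total_interest=$65.00
After 4 (month_end (apply 2% monthly interest)): balance=$780.30 total_interest=$80.30
After 5 (month_end (apply 2% monthly interest)): balance=$795.90 total_interest=$95.90
After 6 (withdraw($300)): balance=$495.90 total_interest=$95.90
After 7 (month_end (apply 2% monthly interest)): balance=$505.81 total_interest=$105.81
After 8 (year_end (apply 10% annual interest)): balance=$556.39 total_interest=$156.39
After 9 (withdraw($300)): balance=$256.39 total_interest=$156.39

Answer: 256.39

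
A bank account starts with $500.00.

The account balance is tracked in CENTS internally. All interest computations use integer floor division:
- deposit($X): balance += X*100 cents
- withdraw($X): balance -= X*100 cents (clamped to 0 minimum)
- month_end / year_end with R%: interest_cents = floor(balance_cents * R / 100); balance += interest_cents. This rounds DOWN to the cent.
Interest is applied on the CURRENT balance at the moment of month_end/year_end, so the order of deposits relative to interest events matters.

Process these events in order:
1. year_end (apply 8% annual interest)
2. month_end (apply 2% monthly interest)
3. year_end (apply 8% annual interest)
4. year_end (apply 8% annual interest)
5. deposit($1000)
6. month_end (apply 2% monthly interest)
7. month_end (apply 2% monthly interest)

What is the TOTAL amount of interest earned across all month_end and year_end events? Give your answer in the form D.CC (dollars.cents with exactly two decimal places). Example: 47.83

Answer: 208.78

Derivation:
After 1 (year_end (apply 8% annual interest)): balance=$540.00 total_interest=$40.00
After 2 (month_end (apply 2% monthly interest)): balance=$550.80 total_interest=$50.80
After 3 (year_end (apply 8% annual interest)): balance=$594.86 total_interest=$94.86
After 4 (year_end (apply 8% annual interest)): balance=$642.44 total_interest=$142.44
After 5 (deposit($1000)): balance=$1642.44 total_interest=$142.44
After 6 (month_end (apply 2% monthly interest)): balance=$1675.28 total_interest=$175.28
After 7 (month_end (apply 2% monthly interest)): balance=$1708.78 total_interest=$208.78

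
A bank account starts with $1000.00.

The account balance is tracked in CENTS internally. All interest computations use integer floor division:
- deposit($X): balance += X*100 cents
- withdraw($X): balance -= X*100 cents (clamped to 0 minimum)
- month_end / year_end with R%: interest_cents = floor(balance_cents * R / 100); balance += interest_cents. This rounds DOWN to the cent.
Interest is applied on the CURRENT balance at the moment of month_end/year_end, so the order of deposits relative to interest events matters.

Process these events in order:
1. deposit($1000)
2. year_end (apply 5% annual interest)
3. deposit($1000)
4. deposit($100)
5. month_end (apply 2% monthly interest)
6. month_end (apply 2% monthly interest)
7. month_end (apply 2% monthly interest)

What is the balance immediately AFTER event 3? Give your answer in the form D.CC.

After 1 (deposit($1000)): balance=$2000.00 total_interest=$0.00
After 2 (year_end (apply 5% annual interest)): balance=$2100.00 total_interest=$100.00
After 3 (deposit($1000)): balance=$3100.00 total_interest=$100.00

Answer: 3100.00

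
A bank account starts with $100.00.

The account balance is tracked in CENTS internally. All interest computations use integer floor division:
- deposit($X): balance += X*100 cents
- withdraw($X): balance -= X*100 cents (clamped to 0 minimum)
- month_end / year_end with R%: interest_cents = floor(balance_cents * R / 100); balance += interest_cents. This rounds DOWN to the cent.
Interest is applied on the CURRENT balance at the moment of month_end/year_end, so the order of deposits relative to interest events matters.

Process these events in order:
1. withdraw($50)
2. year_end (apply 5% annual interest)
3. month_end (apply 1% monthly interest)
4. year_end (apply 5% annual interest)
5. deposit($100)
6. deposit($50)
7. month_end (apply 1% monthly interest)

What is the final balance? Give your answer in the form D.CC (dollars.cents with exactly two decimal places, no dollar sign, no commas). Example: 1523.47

After 1 (withdraw($50)): balance=$50.00 total_interest=$0.00
After 2 (year_end (apply 5% annual interest)): balance=$52.50 total_interest=$2.50
After 3 (month_end (apply 1% monthly interest)): balance=$53.02 total_interest=$3.02
After 4 (year_end (apply 5% annual interest)): balance=$55.67 total_interest=$5.67
After 5 (deposit($100)): balance=$155.67 total_interest=$5.67
After 6 (deposit($50)): balance=$205.67 total_interest=$5.67
After 7 (month_end (apply 1% monthly interest)): balance=$207.72 total_interest=$7.72

Answer: 207.72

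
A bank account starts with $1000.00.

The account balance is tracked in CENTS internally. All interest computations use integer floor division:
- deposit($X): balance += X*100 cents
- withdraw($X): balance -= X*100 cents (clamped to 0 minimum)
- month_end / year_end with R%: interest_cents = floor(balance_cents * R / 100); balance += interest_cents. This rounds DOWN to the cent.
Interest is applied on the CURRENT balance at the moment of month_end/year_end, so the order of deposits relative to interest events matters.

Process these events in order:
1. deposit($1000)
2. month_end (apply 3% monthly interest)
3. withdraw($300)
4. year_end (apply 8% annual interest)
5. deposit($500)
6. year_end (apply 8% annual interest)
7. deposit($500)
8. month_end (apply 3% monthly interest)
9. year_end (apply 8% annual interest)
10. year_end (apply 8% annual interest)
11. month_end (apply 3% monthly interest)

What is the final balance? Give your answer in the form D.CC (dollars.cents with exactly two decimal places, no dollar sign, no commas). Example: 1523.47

Answer: 3827.19

Derivation:
After 1 (deposit($1000)): balance=$2000.00 total_interest=$0.00
After 2 (month_end (apply 3% monthly interest)): balance=$2060.00 total_interest=$60.00
After 3 (withdraw($300)): balance=$1760.00 total_interest=$60.00
After 4 (year_end (apply 8% annual interest)): balance=$1900.80 total_interest=$200.80
After 5 (deposit($500)): balance=$2400.80 total_interest=$200.80
After 6 (year_end (apply 8% annual interest)): balance=$2592.86 total_interest=$392.86
After 7 (deposit($500)): balance=$3092.86 total_interest=$392.86
After 8 (month_end (apply 3% monthly interest)): balance=$3185.64 total_interest=$485.64
After 9 (year_end (apply 8% annual interest)): balance=$3440.49 total_interest=$740.49
After 10 (year_end (apply 8% annual interest)): balance=$3715.72 total_interest=$1015.72
After 11 (month_end (apply 3% monthly interest)): balance=$3827.19 total_interest=$1127.19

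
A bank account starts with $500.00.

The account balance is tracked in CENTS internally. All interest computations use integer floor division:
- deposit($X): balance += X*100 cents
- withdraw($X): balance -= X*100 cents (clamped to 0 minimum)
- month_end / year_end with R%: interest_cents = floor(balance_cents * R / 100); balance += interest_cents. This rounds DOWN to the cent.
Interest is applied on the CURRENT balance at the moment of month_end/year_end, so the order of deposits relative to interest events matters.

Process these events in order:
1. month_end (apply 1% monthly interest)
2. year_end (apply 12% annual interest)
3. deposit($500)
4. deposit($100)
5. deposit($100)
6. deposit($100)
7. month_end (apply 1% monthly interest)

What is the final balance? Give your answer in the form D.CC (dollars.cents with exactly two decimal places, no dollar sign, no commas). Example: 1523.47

Answer: 1379.25

Derivation:
After 1 (month_end (apply 1% monthly interest)): balance=$505.00 total_interest=$5.00
After 2 (year_end (apply 12% annual interest)): balance=$565.60 total_interest=$65.60
After 3 (deposit($500)): balance=$1065.60 total_interest=$65.60
After 4 (deposit($100)): balance=$1165.60 total_interest=$65.60
After 5 (deposit($100)): balance=$1265.60 total_interest=$65.60
After 6 (deposit($100)): balance=$1365.60 total_interest=$65.60
After 7 (month_end (apply 1% monthly interest)): balance=$1379.25 total_interest=$79.25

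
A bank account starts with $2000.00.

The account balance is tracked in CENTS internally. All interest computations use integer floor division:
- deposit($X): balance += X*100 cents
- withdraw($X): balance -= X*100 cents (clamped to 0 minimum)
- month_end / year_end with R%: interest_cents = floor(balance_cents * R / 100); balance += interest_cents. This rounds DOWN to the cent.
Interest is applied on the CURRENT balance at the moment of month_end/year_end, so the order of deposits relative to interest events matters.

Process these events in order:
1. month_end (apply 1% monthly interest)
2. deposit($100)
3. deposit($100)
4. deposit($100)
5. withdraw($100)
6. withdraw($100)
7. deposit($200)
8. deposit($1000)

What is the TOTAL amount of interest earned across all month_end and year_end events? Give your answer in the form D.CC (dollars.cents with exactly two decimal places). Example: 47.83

Answer: 20.00

Derivation:
After 1 (month_end (apply 1% monthly interest)): balance=$2020.00 total_interest=$20.00
After 2 (deposit($100)): balance=$2120.00 total_interest=$20.00
After 3 (deposit($100)): balance=$2220.00 total_interest=$20.00
After 4 (deposit($100)): balance=$2320.00 total_interest=$20.00
After 5 (withdraw($100)): balance=$2220.00 total_interest=$20.00
After 6 (withdraw($100)): balance=$2120.00 total_interest=$20.00
After 7 (deposit($200)): balance=$2320.00 total_interest=$20.00
After 8 (deposit($1000)): balance=$3320.00 total_interest=$20.00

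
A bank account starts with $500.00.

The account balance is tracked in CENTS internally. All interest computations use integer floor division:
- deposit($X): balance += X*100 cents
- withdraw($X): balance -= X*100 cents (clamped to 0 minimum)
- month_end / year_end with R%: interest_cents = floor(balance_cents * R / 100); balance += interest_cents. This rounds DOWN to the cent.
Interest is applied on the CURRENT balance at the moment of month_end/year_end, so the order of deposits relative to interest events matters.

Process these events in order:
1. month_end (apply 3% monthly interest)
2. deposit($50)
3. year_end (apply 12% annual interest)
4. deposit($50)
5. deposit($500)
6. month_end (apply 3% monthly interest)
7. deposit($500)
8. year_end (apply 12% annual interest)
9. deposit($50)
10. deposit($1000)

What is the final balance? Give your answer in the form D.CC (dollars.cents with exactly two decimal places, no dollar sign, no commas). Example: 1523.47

After 1 (month_end (apply 3% monthly interest)): balance=$515.00 total_interest=$15.00
After 2 (deposit($50)): balance=$565.00 total_interest=$15.00
After 3 (year_end (apply 12% annual interest)): balance=$632.80 total_interest=$82.80
After 4 (deposit($50)): balance=$682.80 total_interest=$82.80
After 5 (deposit($500)): balance=$1182.80 total_interest=$82.80
After 6 (month_end (apply 3% monthly interest)): balance=$1218.28 total_interest=$118.28
After 7 (deposit($500)): balance=$1718.28 total_interest=$118.28
After 8 (year_end (apply 12% annual interest)): balance=$1924.47 total_interest=$324.47
After 9 (deposit($50)): balance=$1974.47 total_interest=$324.47
After 10 (deposit($1000)): balance=$2974.47 total_interest=$324.47

Answer: 2974.47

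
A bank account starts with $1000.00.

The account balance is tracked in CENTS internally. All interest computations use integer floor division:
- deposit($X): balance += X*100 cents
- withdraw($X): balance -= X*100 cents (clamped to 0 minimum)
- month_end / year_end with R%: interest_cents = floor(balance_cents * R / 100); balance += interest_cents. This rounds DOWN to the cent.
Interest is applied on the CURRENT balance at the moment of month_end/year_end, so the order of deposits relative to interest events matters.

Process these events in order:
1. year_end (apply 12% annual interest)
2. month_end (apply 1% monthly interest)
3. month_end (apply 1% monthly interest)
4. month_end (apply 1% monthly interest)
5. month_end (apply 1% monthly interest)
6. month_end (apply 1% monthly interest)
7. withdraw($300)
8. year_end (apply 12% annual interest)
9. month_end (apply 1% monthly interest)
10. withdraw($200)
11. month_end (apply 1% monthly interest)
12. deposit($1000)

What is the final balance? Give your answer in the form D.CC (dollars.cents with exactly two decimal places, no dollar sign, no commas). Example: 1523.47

After 1 (year_end (apply 12% annual interest)): balance=$1120.00 total_interest=$120.00
After 2 (month_end (apply 1% monthly interest)): balance=$1131.20 total_interest=$131.20
After 3 (month_end (apply 1% monthly interest)): balance=$1142.51 total_interest=$142.51
After 4 (month_end (apply 1% monthly interest)): balance=$1153.93 total_interest=$153.93
After 5 (month_end (apply 1% monthly interest)): balance=$1165.46 total_interest=$165.46
After 6 (month_end (apply 1% monthly interest)): balance=$1177.11 total_interest=$177.11
After 7 (withdraw($300)): balance=$877.11 total_interest=$177.11
After 8 (year_end (apply 12% annual interest)): balance=$982.36 total_interest=$282.36
After 9 (month_end (apply 1% monthly interest)): balance=$992.18 total_interest=$292.18
After 10 (withdraw($200)): balance=$792.18 total_interest=$292.18
After 11 (month_end (apply 1% monthly interest)): balance=$800.10 total_interest=$300.10
After 12 (deposit($1000)): balance=$1800.10 total_interest=$300.10

Answer: 1800.10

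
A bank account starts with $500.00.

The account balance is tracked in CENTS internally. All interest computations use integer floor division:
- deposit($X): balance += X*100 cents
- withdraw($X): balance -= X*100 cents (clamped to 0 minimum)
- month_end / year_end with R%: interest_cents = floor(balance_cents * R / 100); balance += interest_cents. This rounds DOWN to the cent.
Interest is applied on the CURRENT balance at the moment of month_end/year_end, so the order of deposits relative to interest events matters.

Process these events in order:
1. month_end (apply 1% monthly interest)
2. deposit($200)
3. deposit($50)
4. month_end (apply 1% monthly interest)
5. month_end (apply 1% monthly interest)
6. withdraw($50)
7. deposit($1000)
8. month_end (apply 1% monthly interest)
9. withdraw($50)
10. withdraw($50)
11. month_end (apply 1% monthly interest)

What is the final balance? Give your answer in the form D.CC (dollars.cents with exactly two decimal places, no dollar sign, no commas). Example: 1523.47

Answer: 1653.74

Derivation:
After 1 (month_end (apply 1% monthly interest)): balance=$505.00 total_interest=$5.00
After 2 (deposit($200)): balance=$705.00 total_interest=$5.00
After 3 (deposit($50)): balance=$755.00 total_interest=$5.00
After 4 (month_end (apply 1% monthly interest)): balance=$762.55 total_interest=$12.55
After 5 (month_end (apply 1% monthly interest)): balance=$770.17 total_interest=$20.17
After 6 (withdraw($50)): balance=$720.17 total_interest=$20.17
After 7 (deposit($1000)): balance=$1720.17 total_interest=$20.17
After 8 (month_end (apply 1% monthly interest)): balance=$1737.37 total_interest=$37.37
After 9 (withdraw($50)): balance=$1687.37 total_interest=$37.37
After 10 (withdraw($50)): balance=$1637.37 total_interest=$37.37
After 11 (month_end (apply 1% monthly interest)): balance=$1653.74 total_interest=$53.74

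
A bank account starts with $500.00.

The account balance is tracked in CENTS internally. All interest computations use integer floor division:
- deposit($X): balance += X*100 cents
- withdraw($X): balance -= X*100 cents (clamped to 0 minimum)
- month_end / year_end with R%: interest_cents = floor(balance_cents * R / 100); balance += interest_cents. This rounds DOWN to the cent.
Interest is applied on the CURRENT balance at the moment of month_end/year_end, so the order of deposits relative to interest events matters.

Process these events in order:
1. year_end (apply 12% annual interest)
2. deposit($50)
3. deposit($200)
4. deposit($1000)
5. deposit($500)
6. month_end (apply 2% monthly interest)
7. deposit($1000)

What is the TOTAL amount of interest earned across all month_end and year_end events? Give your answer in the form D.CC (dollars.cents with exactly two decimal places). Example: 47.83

After 1 (year_end (apply 12% annual interest)): balance=$560.00 total_interest=$60.00
After 2 (deposit($50)): balance=$610.00 total_interest=$60.00
After 3 (deposit($200)): balance=$810.00 total_interest=$60.00
After 4 (deposit($1000)): balance=$1810.00 total_interest=$60.00
After 5 (deposit($500)): balance=$2310.00 total_interest=$60.00
After 6 (month_end (apply 2% monthly interest)): balance=$2356.20 total_interest=$106.20
After 7 (deposit($1000)): balance=$3356.20 total_interest=$106.20

Answer: 106.20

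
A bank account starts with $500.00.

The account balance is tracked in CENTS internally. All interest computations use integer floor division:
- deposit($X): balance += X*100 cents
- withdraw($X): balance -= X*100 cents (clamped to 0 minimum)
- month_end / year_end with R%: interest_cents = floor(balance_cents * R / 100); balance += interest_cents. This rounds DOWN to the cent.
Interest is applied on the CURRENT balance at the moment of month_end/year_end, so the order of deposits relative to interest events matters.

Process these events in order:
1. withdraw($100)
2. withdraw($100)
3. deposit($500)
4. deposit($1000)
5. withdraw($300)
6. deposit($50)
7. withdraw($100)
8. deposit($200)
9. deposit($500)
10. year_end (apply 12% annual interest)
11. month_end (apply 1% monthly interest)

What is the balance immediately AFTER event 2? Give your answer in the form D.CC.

After 1 (withdraw($100)): balance=$400.00 total_interest=$0.00
After 2 (withdraw($100)): balance=$300.00 total_interest=$0.00

Answer: 300.00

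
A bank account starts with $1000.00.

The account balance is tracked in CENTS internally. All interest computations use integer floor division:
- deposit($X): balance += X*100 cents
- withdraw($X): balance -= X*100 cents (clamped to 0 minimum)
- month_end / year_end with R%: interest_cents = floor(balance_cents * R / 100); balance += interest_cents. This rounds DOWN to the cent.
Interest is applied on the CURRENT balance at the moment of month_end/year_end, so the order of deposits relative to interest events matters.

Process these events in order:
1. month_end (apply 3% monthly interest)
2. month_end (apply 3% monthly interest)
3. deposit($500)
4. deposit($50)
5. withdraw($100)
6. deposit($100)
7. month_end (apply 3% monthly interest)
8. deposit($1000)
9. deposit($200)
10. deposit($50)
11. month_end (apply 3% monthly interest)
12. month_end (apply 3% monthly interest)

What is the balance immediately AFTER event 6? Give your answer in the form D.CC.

Answer: 1610.90

Derivation:
After 1 (month_end (apply 3% monthly interest)): balance=$1030.00 total_interest=$30.00
After 2 (month_end (apply 3% monthly interest)): balance=$1060.90 total_interest=$60.90
After 3 (deposit($500)): balance=$1560.90 total_interest=$60.90
After 4 (deposit($50)): balance=$1610.90 total_interest=$60.90
After 5 (withdraw($100)): balance=$1510.90 total_interest=$60.90
After 6 (deposit($100)): balance=$1610.90 total_interest=$60.90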